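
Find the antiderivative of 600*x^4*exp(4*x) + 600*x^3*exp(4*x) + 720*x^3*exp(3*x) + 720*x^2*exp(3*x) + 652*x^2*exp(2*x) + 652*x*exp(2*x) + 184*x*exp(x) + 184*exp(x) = 2*x*(75*x^3*exp(3*x) + 120*x^2*exp(2*x) + 163*x*exp(x) + 92)*exp(x) + C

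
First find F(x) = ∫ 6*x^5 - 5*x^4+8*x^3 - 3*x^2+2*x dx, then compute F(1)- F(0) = 2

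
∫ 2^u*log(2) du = 2^u + C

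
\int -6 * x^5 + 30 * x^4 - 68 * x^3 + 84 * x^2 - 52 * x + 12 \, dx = -x^6 + 6*x^5 - 17*x^4 + 28*x^3 - 26*x^2 + 12*x + C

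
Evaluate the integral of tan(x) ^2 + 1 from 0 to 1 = tan(1)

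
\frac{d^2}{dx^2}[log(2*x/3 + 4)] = -1/(x^2 + 12*x + 36)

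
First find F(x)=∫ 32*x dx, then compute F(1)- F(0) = 16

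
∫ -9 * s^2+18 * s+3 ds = -3*s^3 + 9*s^2 + 3*s + C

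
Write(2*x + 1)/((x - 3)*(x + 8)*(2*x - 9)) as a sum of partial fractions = 8/(15*(2*x - 9)) - 3/(55*(x + 8)) - 7/(33*(x - 3))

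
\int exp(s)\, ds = exp(s) + C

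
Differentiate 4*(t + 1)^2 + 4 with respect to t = 8*t + 8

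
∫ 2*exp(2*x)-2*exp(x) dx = (exp(x) - 1)^2 + C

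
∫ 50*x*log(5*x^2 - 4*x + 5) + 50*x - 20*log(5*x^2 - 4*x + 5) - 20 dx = 5*(5*x^2 - 4*x + 5)*log(5*x^2 - 4*x + 5) + C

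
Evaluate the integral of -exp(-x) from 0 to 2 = -1 + exp(-2)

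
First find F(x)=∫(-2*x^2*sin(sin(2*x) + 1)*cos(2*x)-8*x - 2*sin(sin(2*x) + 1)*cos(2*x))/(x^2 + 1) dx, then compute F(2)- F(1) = -4*log(5) - cos(sin(2) + 1) + cos(sin(4) + 1) + 4*log(2)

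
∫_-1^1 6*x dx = 0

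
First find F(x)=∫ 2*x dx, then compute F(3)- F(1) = 8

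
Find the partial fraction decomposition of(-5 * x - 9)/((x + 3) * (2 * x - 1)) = -23/(7*(2*x - 1)) - 6/(7*(x + 3))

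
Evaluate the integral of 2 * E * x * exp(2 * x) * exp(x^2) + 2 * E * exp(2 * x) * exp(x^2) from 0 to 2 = -E + exp(9)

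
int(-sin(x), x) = cos(x) + C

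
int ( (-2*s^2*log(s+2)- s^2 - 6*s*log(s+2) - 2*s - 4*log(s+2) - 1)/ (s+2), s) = -(s^2 + 2*s + 1)*log(s + 2) + C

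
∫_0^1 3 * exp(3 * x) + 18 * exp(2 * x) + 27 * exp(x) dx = -64 + (E + 3)^3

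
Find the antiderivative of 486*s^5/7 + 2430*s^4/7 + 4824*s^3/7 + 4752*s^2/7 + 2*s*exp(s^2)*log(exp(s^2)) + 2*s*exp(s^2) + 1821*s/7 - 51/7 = 81*s^6/7 + 486*s^5/7 + 1206*s^4/7 + 1584*s^3/7 + s^2*exp(s^2) + 1821*s^2/14 - 51*s/7 + C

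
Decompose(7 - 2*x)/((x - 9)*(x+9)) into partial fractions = -25/(18*(x + 9)) - 11/(18*(x - 9))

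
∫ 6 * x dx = 3*x^2 + C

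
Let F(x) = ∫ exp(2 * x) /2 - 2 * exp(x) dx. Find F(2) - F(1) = -(-2 + E/2)^2 + (-2 + exp(2)/2)^2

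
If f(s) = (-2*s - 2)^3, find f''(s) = -48*s - 48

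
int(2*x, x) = x^2 + C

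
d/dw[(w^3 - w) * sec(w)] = (w^3*sin(w)/cos(w) + 3*w^2 - w*sin(w)/cos(w) - 1)/cos(w)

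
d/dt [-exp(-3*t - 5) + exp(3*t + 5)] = (3*exp(6*t + 10) + 3)*exp(-3*t - 5)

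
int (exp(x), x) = exp(x) + C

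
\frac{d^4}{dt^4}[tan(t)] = 24*tan(t)^5 + 40*tan(t)^3 + 16*tan(t)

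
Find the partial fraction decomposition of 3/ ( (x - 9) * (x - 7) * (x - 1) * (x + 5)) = -1/(336*(x + 5)) + 1/(96*(x - 1)) - 1/(48*(x - 7)) + 3/(224*(x - 9))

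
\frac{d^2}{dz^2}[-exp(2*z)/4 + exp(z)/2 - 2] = -exp(2*z) + exp(z)/2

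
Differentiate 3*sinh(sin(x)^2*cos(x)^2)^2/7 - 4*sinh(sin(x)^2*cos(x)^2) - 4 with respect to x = -(3*sinh(cos(2*x)^2/4 - 1/4)/7 + 2)*sin(4*x)*cosh(cos(2*x)^2/4 - 1/4)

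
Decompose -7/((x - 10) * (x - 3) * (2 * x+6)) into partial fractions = -7/(156*(x + 3)) + 1/(12*(x - 3)) - 1/(26*(x - 10))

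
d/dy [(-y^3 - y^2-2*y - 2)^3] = -9*y^8 - 24*y^7 - 63*y^6 - 114*y^5 - 150*y^4 - 168*y^3 - 132*y^2 - 72*y - 24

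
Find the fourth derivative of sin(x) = sin(x)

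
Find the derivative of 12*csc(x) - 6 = -12*cot(x)*csc(x)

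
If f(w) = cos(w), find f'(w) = -sin(w)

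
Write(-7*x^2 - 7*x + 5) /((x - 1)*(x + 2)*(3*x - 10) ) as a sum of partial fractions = -865/(112*(3*x - 10)) - 3/(16*(x + 2)) + 3/(7*(x - 1))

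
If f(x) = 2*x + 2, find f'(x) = 2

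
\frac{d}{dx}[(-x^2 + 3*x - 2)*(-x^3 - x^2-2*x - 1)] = 5*x^4 - 8*x^3 + 3*x^2 - 6*x + 1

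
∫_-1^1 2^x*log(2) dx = 3/2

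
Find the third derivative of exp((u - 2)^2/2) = u^3*exp(u^2/2 - 2*u + 2) - 6*u^2*exp(u^2/2 - 2*u + 2) + 15*u*exp(u^2/2 - 2*u + 2) - 14*exp(u^2/2 - 2*u + 2)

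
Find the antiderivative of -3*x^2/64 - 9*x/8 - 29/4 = -x^3/64 - 9*x^2/16 - 29*x/4 + C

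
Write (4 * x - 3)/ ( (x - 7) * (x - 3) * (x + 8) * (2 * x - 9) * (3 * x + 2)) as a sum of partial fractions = 459/(172546*(3*x + 2)) - 16/(775*(2*x - 9)) - 7/(18150*(x + 8)) + 3/(484*(x - 3)) + 1/(276*(x - 7))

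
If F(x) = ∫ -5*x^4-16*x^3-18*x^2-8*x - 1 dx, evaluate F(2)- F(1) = -146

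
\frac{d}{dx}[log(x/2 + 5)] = 1/(x + 10)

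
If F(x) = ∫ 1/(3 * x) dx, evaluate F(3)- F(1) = -log(2)/3 + log(6)/3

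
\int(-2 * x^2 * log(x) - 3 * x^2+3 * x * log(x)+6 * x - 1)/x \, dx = -(log(x) + 1)*(x^2 - 3*x + 1) + C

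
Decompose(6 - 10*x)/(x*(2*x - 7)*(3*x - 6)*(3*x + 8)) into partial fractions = -21/(296*(3*x + 8)) - 232/(2331*(2*x - 7)) + 1/(18*(x - 2)) + 1/(56*x)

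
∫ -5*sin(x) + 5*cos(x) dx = 5*sqrt(2)*sin(x + pi/4) + C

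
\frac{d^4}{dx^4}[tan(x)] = 24*tan(x)^5 + 40*tan(x)^3 + 16*tan(x)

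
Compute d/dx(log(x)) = 1/x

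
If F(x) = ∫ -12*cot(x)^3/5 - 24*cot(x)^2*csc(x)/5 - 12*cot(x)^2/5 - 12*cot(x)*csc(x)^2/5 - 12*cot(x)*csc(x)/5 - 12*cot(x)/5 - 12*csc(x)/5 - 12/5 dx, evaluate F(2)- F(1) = -6*(sin(3)/(sin(1)*sin(2)) + 1/sin(2) + 1/sin(1) + 2)/(5*sin(1))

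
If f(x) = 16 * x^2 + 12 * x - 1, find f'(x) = 32*x + 12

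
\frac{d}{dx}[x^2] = 2*x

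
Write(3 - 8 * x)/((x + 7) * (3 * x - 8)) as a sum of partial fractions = -55/(29*(3*x - 8)) - 59/(29*(x + 7))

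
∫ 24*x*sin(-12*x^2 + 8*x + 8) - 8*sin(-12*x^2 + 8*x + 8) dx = cos(-12*x^2 + 8*x + 8) + C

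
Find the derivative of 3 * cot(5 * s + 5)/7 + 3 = -15/(7*sin(5*s + 5)^2)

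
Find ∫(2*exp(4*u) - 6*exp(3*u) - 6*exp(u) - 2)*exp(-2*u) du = ((exp(u) - 3)*exp(u) - 1)^2*exp(-2*u) + C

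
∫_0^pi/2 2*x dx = pi^2/4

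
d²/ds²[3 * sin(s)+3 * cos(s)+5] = -3*sin(s) - 3*cos(s)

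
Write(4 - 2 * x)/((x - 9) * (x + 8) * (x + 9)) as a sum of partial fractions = 11/(9*(x + 9)) - 20/(17*(x + 8)) - 7/(153*(x - 9))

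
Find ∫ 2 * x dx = x^2 + C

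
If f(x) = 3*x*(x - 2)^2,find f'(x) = 9*x^2 - 24*x + 12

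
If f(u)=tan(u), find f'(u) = cos(u)^(-2)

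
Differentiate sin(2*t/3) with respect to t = 2*cos(2*t/3)/3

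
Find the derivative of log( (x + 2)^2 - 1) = (2*x + 4)/(x^2 + 4*x + 3)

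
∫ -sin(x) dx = cos(x) + C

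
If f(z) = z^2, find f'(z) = 2*z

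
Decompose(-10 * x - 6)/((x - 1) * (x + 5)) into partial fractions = -22/(3*(x + 5)) - 8/(3*(x - 1))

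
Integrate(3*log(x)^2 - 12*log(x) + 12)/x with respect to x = (log(x) - 2)^3 + C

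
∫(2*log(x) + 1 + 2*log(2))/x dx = (log(2*x) + 1)*log(2*x) + C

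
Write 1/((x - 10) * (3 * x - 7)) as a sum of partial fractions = -3/(23*(3*x - 7)) + 1/(23*(x - 10))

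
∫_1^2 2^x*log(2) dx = 2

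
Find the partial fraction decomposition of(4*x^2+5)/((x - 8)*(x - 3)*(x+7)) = 67/(50*(x + 7)) - 41/(50*(x - 3)) + 87/(25*(x - 8))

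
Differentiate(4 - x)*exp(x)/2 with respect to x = -x*exp(x)/2 + 3*exp(x)/2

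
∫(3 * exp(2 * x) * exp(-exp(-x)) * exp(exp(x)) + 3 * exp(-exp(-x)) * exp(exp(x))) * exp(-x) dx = 3*exp(2*sinh(x)) + C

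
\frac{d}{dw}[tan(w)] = cos(w)^(-2)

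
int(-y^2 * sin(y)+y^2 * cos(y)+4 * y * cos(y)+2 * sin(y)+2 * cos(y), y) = sqrt(2)*y*(y + 2)*sin(y + pi/4) + C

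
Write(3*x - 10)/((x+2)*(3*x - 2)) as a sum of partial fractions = -3/(3*x - 2) + 2/(x + 2)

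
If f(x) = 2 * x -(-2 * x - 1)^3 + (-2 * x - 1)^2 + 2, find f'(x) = 24*x^2 + 32*x + 12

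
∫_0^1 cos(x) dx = sin(1)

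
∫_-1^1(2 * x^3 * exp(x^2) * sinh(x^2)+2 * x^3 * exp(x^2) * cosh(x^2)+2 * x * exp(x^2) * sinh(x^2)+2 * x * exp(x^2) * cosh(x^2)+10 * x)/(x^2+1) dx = 0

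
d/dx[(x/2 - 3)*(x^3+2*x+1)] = 2*x^3 - 9*x^2 + 2*x - 11/2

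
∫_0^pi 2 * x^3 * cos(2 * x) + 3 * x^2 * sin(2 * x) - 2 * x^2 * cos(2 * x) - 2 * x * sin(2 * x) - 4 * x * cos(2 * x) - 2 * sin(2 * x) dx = 0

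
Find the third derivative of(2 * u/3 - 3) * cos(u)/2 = u*sin(u)/3 - 3*sin(u)/2 - cos(u)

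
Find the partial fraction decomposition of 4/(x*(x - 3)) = 4/(3*(x - 3)) - 4/(3*x)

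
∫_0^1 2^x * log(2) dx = 1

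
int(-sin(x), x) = cos(x) + C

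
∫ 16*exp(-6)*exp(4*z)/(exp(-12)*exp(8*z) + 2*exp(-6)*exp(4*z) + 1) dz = 4*exp(4*z)/(exp(4*z) + exp(6)) + C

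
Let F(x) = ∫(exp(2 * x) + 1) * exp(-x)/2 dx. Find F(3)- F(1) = -E/2 - exp(-3)/2 + exp(-1)/2 + exp(3)/2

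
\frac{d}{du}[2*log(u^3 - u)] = (6*u^2 - 2)/(u^3 - u)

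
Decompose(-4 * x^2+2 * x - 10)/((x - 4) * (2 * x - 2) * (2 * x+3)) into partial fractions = -4/(5*(2*x + 3)) + 2/(5*(x - 1)) - 1/(x - 4)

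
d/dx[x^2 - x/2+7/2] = 2*x - 1/2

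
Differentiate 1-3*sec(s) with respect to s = -3*tan(s)*sec(s)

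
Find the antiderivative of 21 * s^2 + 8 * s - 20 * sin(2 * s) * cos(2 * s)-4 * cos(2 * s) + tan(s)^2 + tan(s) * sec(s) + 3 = 7*s^3 + 4*s^2 + 2*s - 5*sin(2*s)^2 - 2*sin(2*s) + tan(s) + sec(s) + C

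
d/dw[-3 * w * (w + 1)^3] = -12*w^3 - 27*w^2 - 18*w - 3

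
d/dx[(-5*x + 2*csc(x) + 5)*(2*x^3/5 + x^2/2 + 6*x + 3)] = -4*x^3*cot(x)*csc(x)/5 - 8*x^3 - x^2*cot(x)*csc(x) + 12*x^2*csc(x)/5 - 3*x^2/2 - 12*x*cot(x)*csc(x) + 2*x*csc(x) - 55*x - 6*cot(x)*csc(x) + 12*csc(x) + 15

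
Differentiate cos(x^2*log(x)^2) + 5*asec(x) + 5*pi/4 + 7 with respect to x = (-2*x^3*sqrt(1 - 1/x^2)*log(x)^2*sin(x^2*log(x)^2) - 2*x^3*sqrt(1 - 1/x^2)*log(x)*sin(x^2*log(x)^2) + 5)/(x^2*sqrt(1 - 1/x^2))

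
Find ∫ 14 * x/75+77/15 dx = 7*x^2/75 + 77*x/15 + C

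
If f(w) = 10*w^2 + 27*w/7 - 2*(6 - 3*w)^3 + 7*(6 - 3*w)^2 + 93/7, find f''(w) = 324*w - 502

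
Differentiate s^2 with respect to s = 2*s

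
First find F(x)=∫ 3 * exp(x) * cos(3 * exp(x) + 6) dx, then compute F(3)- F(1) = -sin(6 + 3*E) + sin(6 + 3*exp(3))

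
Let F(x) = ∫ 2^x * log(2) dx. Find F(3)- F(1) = 6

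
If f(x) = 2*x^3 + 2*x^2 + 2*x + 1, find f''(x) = 12*x + 4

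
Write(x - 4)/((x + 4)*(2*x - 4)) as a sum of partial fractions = 2/(3*(x + 4)) - 1/(6*(x - 2))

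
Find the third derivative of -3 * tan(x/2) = -9*tan(x/2)^4/4 - 3*tan(x/2)^2 - 3/4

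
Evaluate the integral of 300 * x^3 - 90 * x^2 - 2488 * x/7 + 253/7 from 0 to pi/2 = -108 - 5*pi^2/28 + pi/14 + 3*(-5*pi^2/4 + pi/2 + 6)^2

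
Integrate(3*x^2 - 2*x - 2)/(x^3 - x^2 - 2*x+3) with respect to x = log(x^3 - x^2 - 2*x + 3) + C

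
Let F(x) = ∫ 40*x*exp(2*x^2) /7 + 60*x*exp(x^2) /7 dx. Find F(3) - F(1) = -30*E/7 - 10*exp(2)/7 + 30*exp(9)/7 + 10*exp(18)/7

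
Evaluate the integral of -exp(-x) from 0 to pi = -1 + exp(-pi)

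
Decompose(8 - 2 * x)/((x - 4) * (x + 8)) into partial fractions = -2/(x + 8)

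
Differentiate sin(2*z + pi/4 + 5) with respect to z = 2*cos(2*z + pi/4 + 5)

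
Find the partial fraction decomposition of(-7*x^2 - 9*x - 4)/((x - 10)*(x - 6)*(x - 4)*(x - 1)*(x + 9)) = -49/(3705*(x + 9)) + 2/(135*(x - 1)) - 38/(117*(x - 4)) + 31/(60*(x - 6)) - 397/(2052*(x - 10))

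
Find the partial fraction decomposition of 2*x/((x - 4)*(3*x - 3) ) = -2/(9*(x - 1)) + 8/(9*(x - 4))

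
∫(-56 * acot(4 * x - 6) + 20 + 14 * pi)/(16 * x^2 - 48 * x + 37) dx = 7*(4*acot(4*x - 6) - pi)^2/16 - 5*acot(4*x - 6) + C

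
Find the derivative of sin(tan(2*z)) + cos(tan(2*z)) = 2*sqrt(2)*cos(tan(2*z) + pi/4)/cos(2*z)^2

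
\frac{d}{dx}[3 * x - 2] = 3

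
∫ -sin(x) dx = cos(x) + C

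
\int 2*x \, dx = x^2 + C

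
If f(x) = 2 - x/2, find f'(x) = -1/2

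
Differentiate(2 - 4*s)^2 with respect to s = 32*s - 16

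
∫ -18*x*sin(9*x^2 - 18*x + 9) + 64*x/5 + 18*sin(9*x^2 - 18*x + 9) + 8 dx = 32*x^2/5 + 8*x + cos(9*(x - 1)^2) + C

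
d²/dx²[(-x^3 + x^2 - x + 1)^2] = 30*x^4 - 40*x^3 + 36*x^2 - 24*x + 6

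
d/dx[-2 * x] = -2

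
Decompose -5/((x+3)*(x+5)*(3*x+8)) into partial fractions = -45/(7*(3*x + 8)) - 5/(14*(x + 5)) + 5/(2*(x + 3))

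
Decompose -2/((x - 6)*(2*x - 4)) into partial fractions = 1/(4*(x - 2)) - 1/(4*(x - 6))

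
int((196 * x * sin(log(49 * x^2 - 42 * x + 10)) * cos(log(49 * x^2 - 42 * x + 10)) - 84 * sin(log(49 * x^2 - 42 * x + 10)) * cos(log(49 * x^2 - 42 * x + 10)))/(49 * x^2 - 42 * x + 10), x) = sin(log((7*x - 3)^2 + 1))^2 + C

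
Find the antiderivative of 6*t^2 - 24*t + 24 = 2*t^3 - 12*t^2 + 24*t + C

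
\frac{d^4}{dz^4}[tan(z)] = 24*tan(z)^5 + 40*tan(z)^3 + 16*tan(z)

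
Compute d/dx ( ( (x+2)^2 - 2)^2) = 4*x^3 + 24*x^2 + 40*x + 16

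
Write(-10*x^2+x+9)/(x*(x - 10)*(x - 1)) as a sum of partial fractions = -109/(10*(x - 10)) + 9/(10*x)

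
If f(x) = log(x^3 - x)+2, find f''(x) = (-3*x^4 - 1)/(x^6 - 2*x^4 + x^2)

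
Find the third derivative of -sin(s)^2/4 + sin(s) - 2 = sin(2*s) - cos(s)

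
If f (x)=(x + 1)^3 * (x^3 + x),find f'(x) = 6*x^5 + 15*x^4 + 16*x^3 + 12*x^2 + 6*x + 1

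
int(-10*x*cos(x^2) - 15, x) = -15*x - 5*sin(x^2) + C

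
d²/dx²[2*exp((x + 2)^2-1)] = 8*x^2*exp(x^2 + 4*x + 3) + 32*x*exp(x^2 + 4*x + 3) + 36*exp(x^2 + 4*x + 3)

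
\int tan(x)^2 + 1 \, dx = tan(x) + C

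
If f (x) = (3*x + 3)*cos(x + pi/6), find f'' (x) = -3*x*cos(x + pi/6) - 6*sin(x + pi/6) - 3*cos(x + pi/6)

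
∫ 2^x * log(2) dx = 2^x + C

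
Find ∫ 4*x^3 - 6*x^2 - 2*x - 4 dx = x^4 - 2*x^3 - x^2 - 4*x + C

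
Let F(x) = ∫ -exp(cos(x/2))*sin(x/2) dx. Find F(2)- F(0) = -2*E + 2*exp(cos(1))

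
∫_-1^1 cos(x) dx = 2*sin(1)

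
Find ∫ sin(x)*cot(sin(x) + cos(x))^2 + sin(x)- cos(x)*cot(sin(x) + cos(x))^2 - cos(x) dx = cot(sin(x) + cos(x)) + C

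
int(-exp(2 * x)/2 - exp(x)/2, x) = (-exp(x) - 2)*exp(x)/4 + C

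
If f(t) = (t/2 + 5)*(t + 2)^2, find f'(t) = 3*t^2/2 + 14*t + 22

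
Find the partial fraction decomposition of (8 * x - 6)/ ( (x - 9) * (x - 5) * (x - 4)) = 26/(5*(x - 4)) - 17/(2*(x - 5)) + 33/(10*(x - 9))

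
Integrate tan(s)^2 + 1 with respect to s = tan(s) + C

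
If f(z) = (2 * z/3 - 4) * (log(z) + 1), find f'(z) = (2*z*log(z) + 4*z - 12)/(3*z)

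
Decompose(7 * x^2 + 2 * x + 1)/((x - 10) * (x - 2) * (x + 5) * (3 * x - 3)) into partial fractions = -83/(945*(x + 5)) + 5/(81*(x - 1)) - 11/(56*(x - 2)) + 721/(3240*(x - 10))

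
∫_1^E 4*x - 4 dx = 2*(-1 + E)^2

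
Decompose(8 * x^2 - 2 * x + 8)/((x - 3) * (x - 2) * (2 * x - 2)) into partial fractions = 7/(2*(x - 1)) - 18/(x - 2) + 37/(2*(x - 3))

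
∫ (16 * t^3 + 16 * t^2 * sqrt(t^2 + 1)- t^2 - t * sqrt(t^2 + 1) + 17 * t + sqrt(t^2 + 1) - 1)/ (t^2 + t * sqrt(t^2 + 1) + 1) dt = 8*t^2 - t + log(t + sqrt(t^2 + 1)) + C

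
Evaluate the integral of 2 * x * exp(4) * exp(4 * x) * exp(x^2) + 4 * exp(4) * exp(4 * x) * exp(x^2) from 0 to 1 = -exp(4) + exp(9)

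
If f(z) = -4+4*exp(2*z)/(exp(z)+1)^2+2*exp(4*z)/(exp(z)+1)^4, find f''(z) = (-16*exp(5*z) + 32*exp(4*z) + 24*exp(3*z) + 16*exp(2*z))/(exp(6*z) + 6*exp(5*z) + 15*exp(4*z) + 20*exp(3*z) + 15*exp(2*z) + 6*exp(z) + 1)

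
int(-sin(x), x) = cos(x) + C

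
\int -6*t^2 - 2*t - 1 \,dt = -2*t^3 - t^2 - t + C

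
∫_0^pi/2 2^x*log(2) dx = -1 + 2^(pi/2)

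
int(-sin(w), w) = cos(w) + C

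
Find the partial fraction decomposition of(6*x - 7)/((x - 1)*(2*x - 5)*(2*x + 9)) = -34/(77*(2*x + 9)) + 8/(21*(2*x - 5)) + 1/(33*(x - 1))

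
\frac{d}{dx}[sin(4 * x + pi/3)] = 4*cos(4*x + pi/3)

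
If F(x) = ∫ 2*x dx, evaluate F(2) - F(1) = 3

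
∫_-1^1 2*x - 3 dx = -6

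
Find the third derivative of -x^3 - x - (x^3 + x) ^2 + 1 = -120*x^3 - 48*x - 6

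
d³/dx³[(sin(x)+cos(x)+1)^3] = -27*sqrt(2)*sin(3*x + pi/4)/2 - 24*cos(2*x) - 9*sqrt(2)*cos(x + pi/4)/2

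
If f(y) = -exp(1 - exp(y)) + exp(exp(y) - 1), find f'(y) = (exp(y) + exp(y + 2*exp(y) - 2))*exp(1 - exp(y))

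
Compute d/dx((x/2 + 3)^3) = 3*x^2/8 + 9*x/2 + 27/2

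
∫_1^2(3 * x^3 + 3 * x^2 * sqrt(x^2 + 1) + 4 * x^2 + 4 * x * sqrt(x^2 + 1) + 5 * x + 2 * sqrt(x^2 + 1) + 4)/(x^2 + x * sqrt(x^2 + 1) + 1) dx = -2*log(1 + sqrt(2)) + 2*log(2 + sqrt(5)) + 17/2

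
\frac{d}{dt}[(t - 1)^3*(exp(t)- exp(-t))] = (t^3*exp(2*t) + t^3 - 6*t^2 - 3*t*exp(2*t) + 9*t + 2*exp(2*t) - 4)*exp(-t)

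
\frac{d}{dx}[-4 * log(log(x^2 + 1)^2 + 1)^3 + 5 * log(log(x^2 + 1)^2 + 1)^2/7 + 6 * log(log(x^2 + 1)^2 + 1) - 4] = (-336*x*log(x^2 + 1)*log(log(x^2 + 1)^2 + 1)^2 + 40*x*log(x^2 + 1)*log(log(x^2 + 1)^2 + 1) + 168*x*log(x^2 + 1))/(7*x^2*log(x^2 + 1)^2 + 7*x^2 + 7*log(x^2 + 1)^2 + 7)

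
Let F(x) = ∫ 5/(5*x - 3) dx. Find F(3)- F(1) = log(6)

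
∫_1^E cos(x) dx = -sin(1) + sin(E)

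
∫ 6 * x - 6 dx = 3*x^2 - 6*x + C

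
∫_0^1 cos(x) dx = sin(1)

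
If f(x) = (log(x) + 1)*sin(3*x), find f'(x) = (3*x*log(x)*cos(3*x) + 3*x*cos(3*x) + sin(3*x))/x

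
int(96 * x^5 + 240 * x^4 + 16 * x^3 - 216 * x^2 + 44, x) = 16*x^6 + 48*x^5 + 4*x^4 - 72*x^3 + 44*x + C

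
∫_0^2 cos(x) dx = sin(2)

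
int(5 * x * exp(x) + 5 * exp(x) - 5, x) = 5*x*(exp(x) - 1) + C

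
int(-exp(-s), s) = exp(-s) + C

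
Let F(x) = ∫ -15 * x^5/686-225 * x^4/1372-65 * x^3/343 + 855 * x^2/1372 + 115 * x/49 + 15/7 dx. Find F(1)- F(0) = 1180/343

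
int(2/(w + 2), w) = log(3*(w + 2)^2) + C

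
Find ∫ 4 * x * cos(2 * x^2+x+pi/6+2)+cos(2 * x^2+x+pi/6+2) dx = sin(2*x^2 + x + pi/6 + 2) + C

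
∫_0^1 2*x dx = 1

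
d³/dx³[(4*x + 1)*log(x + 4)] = (-4*x - 46)/(x^3 + 12*x^2 + 48*x + 64)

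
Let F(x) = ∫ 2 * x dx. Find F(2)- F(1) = 3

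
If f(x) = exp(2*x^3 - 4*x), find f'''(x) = 216*x^6*exp(2*x^3 - 4*x) - 432*x^4*exp(2*x^3 - 4*x) + 216*x^3*exp(2*x^3 - 4*x) + 288*x^2*exp(2*x^3 - 4*x) - 144*x*exp(2*x^3 - 4*x) - 52*exp(2*x^3 - 4*x)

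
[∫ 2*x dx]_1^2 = 3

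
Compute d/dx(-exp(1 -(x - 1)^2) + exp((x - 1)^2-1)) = (2*x*exp(2*x^2 - 4*x) + 2*x - 2*exp(2*x^2 - 4*x) - 2)*exp(-x^2 + 2*x)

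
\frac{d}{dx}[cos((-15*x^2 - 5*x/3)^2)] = -50*x*(18*x^2 + 3*x + 1/9)*sin(25*x^2*(9*x^2 + 2*x + 1/9))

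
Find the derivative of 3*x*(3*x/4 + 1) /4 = 9*x/8 + 3/4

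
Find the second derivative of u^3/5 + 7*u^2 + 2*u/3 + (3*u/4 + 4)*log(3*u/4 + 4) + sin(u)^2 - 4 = (72*u^2 - 240*u*sin(u)^2 + 1344*u - 1280*sin(u)^2 + 5165)/(60*u + 320)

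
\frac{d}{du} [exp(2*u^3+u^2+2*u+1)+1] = 6*u^2*exp(2*u^3 + u^2 + 2*u + 1) + 2*u*exp(2*u^3 + u^2 + 2*u + 1) + 2*exp(2*u^3 + u^2 + 2*u + 1)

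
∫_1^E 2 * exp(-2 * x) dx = -(E - exp(-1))*exp(-1) + (-exp(-E) + exp(E))*exp(-E)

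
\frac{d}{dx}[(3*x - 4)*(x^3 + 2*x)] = 12*x^3 - 12*x^2 + 12*x - 8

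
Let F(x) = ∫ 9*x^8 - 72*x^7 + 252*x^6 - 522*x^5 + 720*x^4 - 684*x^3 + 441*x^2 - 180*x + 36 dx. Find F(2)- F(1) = 1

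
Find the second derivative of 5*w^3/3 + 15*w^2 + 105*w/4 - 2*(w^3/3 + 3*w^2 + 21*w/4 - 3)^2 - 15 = -20*w^4/3 - 80*w^3 - 300*w^2 - 344*w - 33/4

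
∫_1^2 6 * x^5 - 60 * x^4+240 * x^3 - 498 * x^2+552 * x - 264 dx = -7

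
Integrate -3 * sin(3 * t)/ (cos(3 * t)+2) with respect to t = log(cos(3*t) + 2) + C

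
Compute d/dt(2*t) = 2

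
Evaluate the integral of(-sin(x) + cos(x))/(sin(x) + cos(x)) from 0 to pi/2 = 0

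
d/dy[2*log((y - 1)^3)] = 6/(y - 1)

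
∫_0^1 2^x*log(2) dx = 1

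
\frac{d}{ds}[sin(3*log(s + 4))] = 3*cos(3*log(s + 4))/(s + 4)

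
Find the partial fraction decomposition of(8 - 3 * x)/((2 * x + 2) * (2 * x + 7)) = -37/(10*(2*x + 7)) + 11/(10*(x + 1))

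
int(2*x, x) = x^2 + C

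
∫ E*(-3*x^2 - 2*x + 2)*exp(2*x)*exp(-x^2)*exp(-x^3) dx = exp(-x^3 - x^2 + 2*x + 1) + C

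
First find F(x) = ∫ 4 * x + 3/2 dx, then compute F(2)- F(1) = 15/2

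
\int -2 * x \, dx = -x^2 + C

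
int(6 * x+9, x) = 3*x^2 + 9*x + C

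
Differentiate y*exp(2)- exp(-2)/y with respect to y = (y^2*exp(4) + 1)*exp(-2)/y^2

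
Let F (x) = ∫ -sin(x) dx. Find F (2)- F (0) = -1 + cos(2)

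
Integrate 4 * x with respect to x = 2*x^2 + C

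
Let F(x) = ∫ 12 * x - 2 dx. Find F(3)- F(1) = 44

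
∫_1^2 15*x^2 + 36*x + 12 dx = 101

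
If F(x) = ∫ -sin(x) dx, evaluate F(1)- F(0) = -1 + cos(1)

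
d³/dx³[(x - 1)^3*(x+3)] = 24*x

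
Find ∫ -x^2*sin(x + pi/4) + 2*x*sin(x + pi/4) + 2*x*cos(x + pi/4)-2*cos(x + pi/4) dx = ((x - 1)^2 - 1)*cos(x + pi/4) + C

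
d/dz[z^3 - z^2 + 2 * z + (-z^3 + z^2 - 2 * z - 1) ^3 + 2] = -9*z^8 + 24*z^7 - 63*z^6 + 60*z^5 - 60*z^4 - 12*z^3 + 6*z^2 - 20*z - 4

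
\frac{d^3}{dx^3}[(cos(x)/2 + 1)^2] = sin(x) + sin(2*x)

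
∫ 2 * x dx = x^2 + C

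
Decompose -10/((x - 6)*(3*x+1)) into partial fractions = 30/(19*(3*x + 1)) - 10/(19*(x - 6))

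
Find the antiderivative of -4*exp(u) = -4*exp(u) + C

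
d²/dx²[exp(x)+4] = exp(x)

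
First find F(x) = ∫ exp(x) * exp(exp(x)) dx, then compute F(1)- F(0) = -E + exp(E)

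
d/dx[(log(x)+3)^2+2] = (2*log(x) + 6)/x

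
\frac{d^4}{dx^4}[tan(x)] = 24*tan(x)^5 + 40*tan(x)^3 + 16*tan(x)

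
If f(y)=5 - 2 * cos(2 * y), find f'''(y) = -16*sin(2*y)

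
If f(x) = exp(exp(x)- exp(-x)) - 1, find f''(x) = (exp(exp(x) - exp(-x)) - exp(x + exp(x) - exp(-x)) + 2*exp(2*x + exp(x) - exp(-x)) + exp(3*x + exp(x) - exp(-x)) + exp(4*x + exp(x) - exp(-x)))*exp(-2*x)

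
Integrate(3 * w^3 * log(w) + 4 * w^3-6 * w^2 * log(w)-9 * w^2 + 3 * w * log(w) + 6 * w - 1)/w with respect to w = (w - 1)^3*(log(w) + 1) + C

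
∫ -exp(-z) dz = exp(-z) + C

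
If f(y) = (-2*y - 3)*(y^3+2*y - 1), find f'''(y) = -48*y - 18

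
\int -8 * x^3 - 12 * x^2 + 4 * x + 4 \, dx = -2*x^4 - 4*x^3 + 2*x^2 + 4*x + C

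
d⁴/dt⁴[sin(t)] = sin(t)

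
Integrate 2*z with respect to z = z^2 + C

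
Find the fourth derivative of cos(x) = cos(x)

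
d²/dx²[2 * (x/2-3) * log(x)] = (x + 6)/x^2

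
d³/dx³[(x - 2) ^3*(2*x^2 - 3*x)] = 120*x^2 - 360*x + 252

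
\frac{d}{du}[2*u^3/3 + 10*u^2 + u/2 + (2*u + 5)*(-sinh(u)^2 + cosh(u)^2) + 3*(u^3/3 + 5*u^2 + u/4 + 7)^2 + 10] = 2*u^5 + 50*u^4 + 302*u^3 + 133*u^2/2 + 3523*u/8 + 13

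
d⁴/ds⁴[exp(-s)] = exp(-s)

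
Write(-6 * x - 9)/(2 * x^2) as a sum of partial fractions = -3/x - 9/(2*x^2)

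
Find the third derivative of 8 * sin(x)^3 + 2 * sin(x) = -8*cos(x) + 54*cos(3*x)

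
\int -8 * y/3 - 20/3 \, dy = -4*y^2/3 - 20*y/3 + C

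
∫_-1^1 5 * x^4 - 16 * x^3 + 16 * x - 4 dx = -6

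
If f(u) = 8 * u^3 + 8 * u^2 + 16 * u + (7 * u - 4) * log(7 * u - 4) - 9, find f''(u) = (336*u^2 - 80*u - 15)/(7*u - 4)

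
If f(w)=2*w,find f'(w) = 2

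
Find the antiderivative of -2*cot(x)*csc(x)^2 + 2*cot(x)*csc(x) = (csc(x) - 1)^2 + C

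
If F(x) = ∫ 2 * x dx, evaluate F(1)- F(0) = 1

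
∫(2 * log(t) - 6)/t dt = (log(t) - 3)^2 + C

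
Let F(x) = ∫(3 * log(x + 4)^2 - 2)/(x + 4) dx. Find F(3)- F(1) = -log(5)^3 - 2*log(7) + 2*log(5) + log(7)^3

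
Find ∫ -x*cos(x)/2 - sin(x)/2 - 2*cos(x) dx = (-x/2 - 2)*sin(x) + C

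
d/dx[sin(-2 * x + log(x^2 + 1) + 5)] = 2*(-x^2 + x - 1)*cos(-2*x + log(x^2 + 1) + 5)/(x^2 + 1)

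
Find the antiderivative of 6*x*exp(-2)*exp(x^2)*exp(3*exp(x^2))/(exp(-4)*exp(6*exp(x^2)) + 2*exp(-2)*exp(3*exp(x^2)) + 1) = exp(3*exp(x^2))/(exp(3*exp(x^2)) + exp(2)) + C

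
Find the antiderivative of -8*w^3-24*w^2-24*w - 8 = -2*w^4 - 8*w^3 - 12*w^2 - 8*w + C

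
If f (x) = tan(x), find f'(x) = cos(x)^(-2)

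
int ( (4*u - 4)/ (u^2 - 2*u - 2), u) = 2*log(-u^2 + 2*u + 2) + C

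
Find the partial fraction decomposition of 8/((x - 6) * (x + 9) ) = -8/(15*(x + 9)) + 8/(15*(x - 6))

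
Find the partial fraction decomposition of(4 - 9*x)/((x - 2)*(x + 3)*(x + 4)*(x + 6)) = -29/(24*(x + 6)) + 10/(3*(x + 4)) - 31/(15*(x + 3)) - 7/(120*(x - 2))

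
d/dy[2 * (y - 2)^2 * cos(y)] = -2*y^2*sin(y) + 8*y*sin(y) + 4*y*cos(y) - 8*sin(y) - 8*cos(y)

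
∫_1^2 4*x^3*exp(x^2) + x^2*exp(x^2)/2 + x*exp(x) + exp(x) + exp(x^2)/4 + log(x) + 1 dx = -5*E/4 + 2*log(2) + 2*exp(2) + 13*exp(4)/2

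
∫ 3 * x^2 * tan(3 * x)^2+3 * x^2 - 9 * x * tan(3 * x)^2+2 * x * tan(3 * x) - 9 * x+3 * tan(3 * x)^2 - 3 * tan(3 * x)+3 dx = (x^2 - 3*x + 1)*tan(3*x) + C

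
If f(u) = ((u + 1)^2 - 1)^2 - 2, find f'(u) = 4*u^3 + 12*u^2 + 8*u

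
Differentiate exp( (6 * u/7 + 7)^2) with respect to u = 72*u*exp(36*u^2/49 + 12*u + 49)/49 + 12*exp(36*u^2/49 + 12*u + 49)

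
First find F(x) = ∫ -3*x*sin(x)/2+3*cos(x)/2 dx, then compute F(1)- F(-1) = 3*cos(1)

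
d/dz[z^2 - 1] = 2*z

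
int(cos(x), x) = sin(x) + C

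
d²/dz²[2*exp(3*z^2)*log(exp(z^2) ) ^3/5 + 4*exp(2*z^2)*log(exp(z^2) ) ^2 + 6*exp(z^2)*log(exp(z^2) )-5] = 72*z^8*exp(3*z^2)/5 + 156*z^6*exp(3*z^2)/5 + 64*z^6*exp(2*z^2) + 12*z^4*exp(3*z^2) + 144*z^4*exp(2*z^2) + 24*z^4*exp(z^2) + 48*z^2*exp(2*z^2) + 60*z^2*exp(z^2) + 12*exp(z^2)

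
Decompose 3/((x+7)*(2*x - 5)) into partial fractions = 6/(19*(2*x - 5)) - 3/(19*(x + 7))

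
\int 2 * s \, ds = s^2 + C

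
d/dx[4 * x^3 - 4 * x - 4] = 12*x^2 - 4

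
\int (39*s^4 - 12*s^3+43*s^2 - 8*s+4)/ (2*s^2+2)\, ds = 13*s^3/2 - 3*s^2 + 2*s + log(s^2 + 1) + C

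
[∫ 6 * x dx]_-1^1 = 0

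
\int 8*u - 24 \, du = 4*u^2 - 24*u + C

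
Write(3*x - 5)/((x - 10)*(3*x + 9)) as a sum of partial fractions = 14/(39*(x + 3)) + 25/(39*(x - 10))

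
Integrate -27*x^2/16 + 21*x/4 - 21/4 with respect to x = -9*x^3/16 + 21*x^2/8 - 21*x/4 + C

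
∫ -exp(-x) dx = exp(-x) + C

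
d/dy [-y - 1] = -1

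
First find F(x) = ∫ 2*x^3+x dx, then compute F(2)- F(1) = 9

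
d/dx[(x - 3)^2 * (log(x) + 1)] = (2*x^2*log(x) + 3*x^2 - 6*x*log(x) - 12*x + 9)/x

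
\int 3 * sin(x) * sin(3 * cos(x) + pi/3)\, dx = cos(3*cos(x) + pi/3) + C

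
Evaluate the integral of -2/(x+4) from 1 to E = -2*log(E + 4) + 2*log(5)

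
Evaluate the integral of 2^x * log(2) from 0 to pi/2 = -1 + 2^(pi/2)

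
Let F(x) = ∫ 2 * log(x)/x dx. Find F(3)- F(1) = log(3)^2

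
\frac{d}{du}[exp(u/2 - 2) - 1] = exp(u/2 - 2)/2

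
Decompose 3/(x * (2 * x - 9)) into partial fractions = 2/(3*(2*x - 9)) - 1/(3*x)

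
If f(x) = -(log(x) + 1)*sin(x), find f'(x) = -(x*log(x)*cos(x) + x*cos(x) + sin(x))/x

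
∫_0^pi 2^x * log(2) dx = -1 + 2^pi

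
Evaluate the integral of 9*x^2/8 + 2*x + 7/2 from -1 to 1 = 31/4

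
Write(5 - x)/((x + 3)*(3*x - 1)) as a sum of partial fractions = 7/(5*(3*x - 1)) - 4/(5*(x + 3))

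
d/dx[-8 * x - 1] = -8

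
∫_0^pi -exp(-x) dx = -1 + exp(-pi)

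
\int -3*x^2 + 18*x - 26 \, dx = -x^3 + 9*x^2 - 26*x + C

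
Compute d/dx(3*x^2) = 6*x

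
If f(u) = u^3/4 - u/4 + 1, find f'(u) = 3*u^2/4 - 1/4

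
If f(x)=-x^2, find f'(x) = -2*x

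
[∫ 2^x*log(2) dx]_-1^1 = 3/2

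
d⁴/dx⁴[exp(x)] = exp(x)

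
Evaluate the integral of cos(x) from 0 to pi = 0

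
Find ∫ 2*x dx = x^2 + C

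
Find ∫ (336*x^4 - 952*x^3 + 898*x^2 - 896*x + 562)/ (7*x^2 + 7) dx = 16*x^3 - 68*x^2 + 562*x/7 + 4*log(x^2 + 1) + C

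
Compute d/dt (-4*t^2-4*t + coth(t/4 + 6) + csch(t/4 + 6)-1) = -(16*t*cosh(t/2 + 12) - 16*t + cosh(t/4 + 6) + 8*cosh(t/2 + 12) - 7)/(4*sinh(t/4 + 6)^2)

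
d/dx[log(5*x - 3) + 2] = 5/(5*x - 3)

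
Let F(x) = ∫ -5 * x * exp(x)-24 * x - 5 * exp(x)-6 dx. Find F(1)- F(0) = -18 - 5*E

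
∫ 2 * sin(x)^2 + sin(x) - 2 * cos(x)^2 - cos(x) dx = -sin(2*x) - sqrt(2)*sin(x + pi/4) + C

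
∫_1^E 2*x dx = -1 + exp(2)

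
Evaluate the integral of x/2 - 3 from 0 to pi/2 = -16 + pi/2 + (-4 + pi/4)^2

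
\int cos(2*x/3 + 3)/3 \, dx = sin(2*x/3 + 3)/2 + C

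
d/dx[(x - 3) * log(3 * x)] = (x*log(x) + x + x*log(3) - 3)/x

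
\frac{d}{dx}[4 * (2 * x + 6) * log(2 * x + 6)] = 8*log(x + 3) + 8*log(2) + 8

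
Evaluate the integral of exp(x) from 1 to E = -E + exp(E)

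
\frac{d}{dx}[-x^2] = -2*x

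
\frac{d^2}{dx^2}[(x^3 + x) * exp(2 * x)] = 4*x^3*exp(2*x) + 12*x^2*exp(2*x) + 10*x*exp(2*x) + 4*exp(2*x)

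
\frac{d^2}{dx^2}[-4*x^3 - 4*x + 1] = -24*x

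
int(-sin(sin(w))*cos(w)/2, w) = cos(sin(w))/2 + C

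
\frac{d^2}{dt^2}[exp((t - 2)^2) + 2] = 4*t^2*exp(t^2 - 4*t + 4) - 16*t*exp(t^2 - 4*t + 4) + 18*exp(t^2 - 4*t + 4)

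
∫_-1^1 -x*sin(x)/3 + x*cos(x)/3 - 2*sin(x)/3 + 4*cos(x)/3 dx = 2*cos(1)/3 + 2*sin(1)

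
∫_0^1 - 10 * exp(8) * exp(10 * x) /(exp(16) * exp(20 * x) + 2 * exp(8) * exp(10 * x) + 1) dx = -exp(-8)/(exp(-8) + 1) + exp(-18)/(exp(-18) + 1)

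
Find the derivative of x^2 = 2*x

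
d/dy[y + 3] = 1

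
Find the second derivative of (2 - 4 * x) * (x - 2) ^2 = 36 - 24*x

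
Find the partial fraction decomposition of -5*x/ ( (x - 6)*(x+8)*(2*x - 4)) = 1/(7*(x + 8)) + 1/(8*(x - 2)) - 15/(56*(x - 6))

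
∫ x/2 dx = x^2/4 + C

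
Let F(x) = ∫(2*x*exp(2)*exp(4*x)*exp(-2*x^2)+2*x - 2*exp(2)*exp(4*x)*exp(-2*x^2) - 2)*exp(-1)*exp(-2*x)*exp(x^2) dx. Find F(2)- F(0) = 0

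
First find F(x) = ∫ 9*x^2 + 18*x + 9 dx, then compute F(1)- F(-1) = 24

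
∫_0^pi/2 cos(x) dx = 1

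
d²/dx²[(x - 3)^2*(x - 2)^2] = 12*x^2 - 60*x + 74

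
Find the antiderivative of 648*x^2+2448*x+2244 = 216*x^3 + 1224*x^2 + 2244*x + C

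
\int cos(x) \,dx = sin(x) + C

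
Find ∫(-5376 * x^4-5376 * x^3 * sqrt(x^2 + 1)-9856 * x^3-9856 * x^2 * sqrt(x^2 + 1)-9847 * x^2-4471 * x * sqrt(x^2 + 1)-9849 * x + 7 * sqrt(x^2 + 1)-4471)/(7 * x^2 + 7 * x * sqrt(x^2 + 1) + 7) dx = -256*x^3 - 704*x^2 - 4471*x/7 + log(x + sqrt(x^2 + 1)) + C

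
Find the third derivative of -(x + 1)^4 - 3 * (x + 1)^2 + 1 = -24*x - 24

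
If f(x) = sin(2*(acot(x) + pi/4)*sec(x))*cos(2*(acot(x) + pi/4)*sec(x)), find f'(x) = (4*x^2*sin(x)*acot(x)/cos(x) + pi*x^2*sin(x)/cos(x) + 4*sin(x)*acot(x)/cos(x) + pi*sin(x)/cos(x) - 4)*cos((4*acot(x) + pi)/cos(x))/((2*x^2 + 2)*cos(x))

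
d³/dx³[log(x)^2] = (4*log(x) - 6)/x^3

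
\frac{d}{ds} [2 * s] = 2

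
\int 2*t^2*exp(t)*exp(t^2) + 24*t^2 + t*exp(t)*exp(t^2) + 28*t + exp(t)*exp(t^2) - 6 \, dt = t*(8*t^2 + 14*t + exp(t*(t + 1)) - 6) + C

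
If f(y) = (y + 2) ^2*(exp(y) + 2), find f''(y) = y^2*exp(y) + 8*y*exp(y) + 14*exp(y) + 4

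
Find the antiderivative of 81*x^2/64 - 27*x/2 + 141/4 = 27*x^3/64 - 27*x^2/4 + 141*x/4 + C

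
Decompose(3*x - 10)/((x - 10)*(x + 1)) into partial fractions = 13/(11*(x + 1)) + 20/(11*(x - 10))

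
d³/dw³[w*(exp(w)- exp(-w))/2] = (w*exp(2*w) + w + 3*exp(2*w) - 3)*exp(-w)/2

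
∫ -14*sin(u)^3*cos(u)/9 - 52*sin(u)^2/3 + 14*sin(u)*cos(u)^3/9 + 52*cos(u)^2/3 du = (7*sin(2*u) + 312)*sin(2*u)/36 + C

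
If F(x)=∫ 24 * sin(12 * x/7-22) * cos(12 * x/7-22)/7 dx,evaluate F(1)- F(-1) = cos(332/7)/2 - cos(284/7)/2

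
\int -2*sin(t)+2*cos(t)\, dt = 2*sqrt(2)*sin(t + pi/4) + C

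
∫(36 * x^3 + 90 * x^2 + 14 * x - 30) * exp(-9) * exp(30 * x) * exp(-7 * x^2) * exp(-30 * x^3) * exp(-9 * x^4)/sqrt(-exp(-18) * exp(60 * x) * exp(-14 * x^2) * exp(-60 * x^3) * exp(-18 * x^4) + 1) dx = asec(exp((3*x^2 + 5*x - 3)^2)) + C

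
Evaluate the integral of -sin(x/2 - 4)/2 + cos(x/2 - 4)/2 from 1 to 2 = cos(3) + sin(7/2) - sin(3) - cos(7/2)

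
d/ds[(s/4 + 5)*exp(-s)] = (-s - 19)*exp(-s)/4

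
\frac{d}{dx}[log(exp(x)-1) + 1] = exp(x)/(exp(x) - 1)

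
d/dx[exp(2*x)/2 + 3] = exp(2*x)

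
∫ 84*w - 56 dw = 42*w^2 - 56*w + C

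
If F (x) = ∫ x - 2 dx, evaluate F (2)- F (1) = -1/2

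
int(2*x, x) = x^2 + C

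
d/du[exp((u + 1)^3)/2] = 3*u^2*exp(u^3 + 3*u^2 + 3*u + 1)/2 + 3*u*exp(u^3 + 3*u^2 + 3*u + 1) + 3*exp(u^3 + 3*u^2 + 3*u + 1)/2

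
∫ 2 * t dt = t^2 + C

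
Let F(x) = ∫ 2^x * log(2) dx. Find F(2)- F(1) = 2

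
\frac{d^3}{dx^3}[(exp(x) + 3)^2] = 8*exp(2*x) + 6*exp(x)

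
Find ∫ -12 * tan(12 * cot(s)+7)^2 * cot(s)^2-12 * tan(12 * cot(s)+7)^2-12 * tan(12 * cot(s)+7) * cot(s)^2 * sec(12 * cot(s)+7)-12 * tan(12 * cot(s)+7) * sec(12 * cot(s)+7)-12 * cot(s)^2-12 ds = tan(12*cot(s) + 7) + sec(12*cot(s) + 7) + C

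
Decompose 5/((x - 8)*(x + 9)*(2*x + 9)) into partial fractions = -4/(45*(2*x + 9)) + 5/(153*(x + 9)) + 1/(85*(x - 8))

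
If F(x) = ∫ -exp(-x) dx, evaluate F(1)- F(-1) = -E + exp(-1)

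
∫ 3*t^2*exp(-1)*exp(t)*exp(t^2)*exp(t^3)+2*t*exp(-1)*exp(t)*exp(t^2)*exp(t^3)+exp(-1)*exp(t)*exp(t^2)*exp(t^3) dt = exp(t^3 + t^2 + t - 1) + C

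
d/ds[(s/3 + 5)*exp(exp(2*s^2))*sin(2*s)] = (4*s^2*exp(2*s^2)*sin(2*s)/3 + 20*s*exp(2*s^2)*sin(2*s) + 2*s*cos(2*s)/3 + sin(2*s)/3 + 10*cos(2*s))*exp(exp(2*s^2))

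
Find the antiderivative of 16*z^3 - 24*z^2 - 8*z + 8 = 4*z^4 - 8*z^3 - 4*z^2 + 8*z + C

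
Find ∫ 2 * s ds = s^2 + C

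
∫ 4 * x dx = 2*x^2 + C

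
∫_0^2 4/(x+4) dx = -8*log(2) + 4*log(6)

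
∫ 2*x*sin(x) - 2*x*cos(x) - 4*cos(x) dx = -2*sqrt(2)*(x + 1)*sin(x + pi/4) + C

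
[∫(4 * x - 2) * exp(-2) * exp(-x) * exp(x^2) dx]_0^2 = 2 - 2*exp(-2)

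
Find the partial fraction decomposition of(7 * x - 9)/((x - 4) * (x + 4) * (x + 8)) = -65/(48*(x + 8)) + 37/(32*(x + 4)) + 19/(96*(x - 4))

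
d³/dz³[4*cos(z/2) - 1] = sin(z/2)/2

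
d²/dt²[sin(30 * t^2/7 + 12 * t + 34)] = -3600*t^2*sin(30*t^2/7 + 12*t + 34)/49 - 1440*t*sin(30*t^2/7 + 12*t + 34)/7 - 144*sin(30*t^2/7 + 12*t + 34) + 60*cos(30*t^2/7 + 12*t + 34)/7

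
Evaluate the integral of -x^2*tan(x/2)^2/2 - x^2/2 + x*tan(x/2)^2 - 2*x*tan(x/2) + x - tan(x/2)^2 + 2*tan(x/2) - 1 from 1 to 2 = -2*tan(1) + tan(1/2)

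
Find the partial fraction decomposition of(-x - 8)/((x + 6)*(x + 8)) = -1/(x + 6)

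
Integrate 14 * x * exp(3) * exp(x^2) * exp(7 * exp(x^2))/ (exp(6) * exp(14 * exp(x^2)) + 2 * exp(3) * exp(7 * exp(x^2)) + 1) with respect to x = exp(7*exp(x^2) + 3)/(exp(7*exp(x^2) + 3) + 1) + C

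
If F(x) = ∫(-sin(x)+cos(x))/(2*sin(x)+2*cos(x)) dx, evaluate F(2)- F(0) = log(cos(2) + sin(2))/2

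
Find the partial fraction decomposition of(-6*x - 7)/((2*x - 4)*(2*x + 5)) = -8/(9*(2*x + 5)) - 19/(18*(x - 2))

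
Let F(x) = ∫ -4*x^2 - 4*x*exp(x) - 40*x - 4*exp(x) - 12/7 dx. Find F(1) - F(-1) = -4*E - 128/21 - 4*exp(-1)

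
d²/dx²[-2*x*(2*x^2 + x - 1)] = -24*x - 4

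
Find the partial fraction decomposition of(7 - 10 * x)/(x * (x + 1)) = -17/(x + 1) + 7/x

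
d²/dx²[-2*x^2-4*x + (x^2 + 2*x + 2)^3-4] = 30*x^4 + 120*x^3 + 216*x^2 + 192*x + 68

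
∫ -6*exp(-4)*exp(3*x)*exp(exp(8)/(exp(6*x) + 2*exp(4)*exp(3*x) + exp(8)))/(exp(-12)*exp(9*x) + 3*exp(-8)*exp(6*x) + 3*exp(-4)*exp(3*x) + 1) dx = exp(exp(8)/(exp(6*x) + 2*exp(3*x + 4) + exp(8))) + C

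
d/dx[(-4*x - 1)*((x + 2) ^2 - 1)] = -12*x^2 - 34*x - 16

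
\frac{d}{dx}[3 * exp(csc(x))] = -3*exp(csc(x))*cot(x)*csc(x)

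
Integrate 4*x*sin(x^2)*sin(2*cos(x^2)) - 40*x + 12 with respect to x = -20*x^2 + 12*x + cos(2*cos(x^2)) + C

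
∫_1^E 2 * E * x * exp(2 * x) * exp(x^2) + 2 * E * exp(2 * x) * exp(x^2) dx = -exp(4) + exp((1 + E)^2)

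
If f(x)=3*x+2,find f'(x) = 3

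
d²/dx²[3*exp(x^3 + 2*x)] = 27*x^4*exp(x^3 + 2*x) + 36*x^2*exp(x^3 + 2*x) + 18*x*exp(x^3 + 2*x) + 12*exp(x^3 + 2*x)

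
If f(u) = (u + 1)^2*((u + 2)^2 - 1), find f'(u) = 4*u^3 + 18*u^2 + 24*u + 10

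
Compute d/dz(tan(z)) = cos(z)^(-2)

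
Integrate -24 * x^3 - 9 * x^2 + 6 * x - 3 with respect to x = -6*x^4 - 3*x^3 + 3*x^2 - 3*x + C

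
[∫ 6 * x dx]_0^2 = 12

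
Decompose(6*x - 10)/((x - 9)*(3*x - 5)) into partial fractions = 2/(x - 9)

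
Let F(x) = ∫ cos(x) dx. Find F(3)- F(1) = -sin(1) + sin(3)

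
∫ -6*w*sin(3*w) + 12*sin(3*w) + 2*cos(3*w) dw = (2*w - 4)*cos(3*w) + C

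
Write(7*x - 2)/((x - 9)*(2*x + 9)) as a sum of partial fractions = 67/(27*(2*x + 9)) + 61/(27*(x - 9))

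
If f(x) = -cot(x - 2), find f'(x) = sin(x - 2)^(-2)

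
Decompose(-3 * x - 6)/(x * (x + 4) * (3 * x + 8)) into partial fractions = -9/(16*(3*x + 8)) + 3/(8*(x + 4)) - 3/(16*x)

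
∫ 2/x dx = 2*log(x) + C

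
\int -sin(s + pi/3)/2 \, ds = cos(s + pi/3)/2 + C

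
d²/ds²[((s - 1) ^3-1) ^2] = 30*s^4 - 120*s^3 + 180*s^2 - 132*s + 42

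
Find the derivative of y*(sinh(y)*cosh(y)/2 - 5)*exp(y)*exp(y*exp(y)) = (y^2*exp(y)*sinh(2*y)/4 - 5*y^2*exp(y) + y*exp(y)*sinh(2*y)/4 - 5*y*exp(y) + y*sinh(2*y)/4 + y*cosh(2*y)/2 - 5*y + sinh(2*y)/4 - 5)*exp(y)*exp(y*exp(y))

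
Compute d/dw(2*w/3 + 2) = 2/3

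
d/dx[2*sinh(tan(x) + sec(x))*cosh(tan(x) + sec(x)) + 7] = 2*(sin(x) + 1)*cosh(2*tan(x) + 2/cos(x))/cos(x)^2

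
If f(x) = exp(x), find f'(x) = exp(x)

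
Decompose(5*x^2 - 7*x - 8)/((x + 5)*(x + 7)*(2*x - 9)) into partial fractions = 13/(23*(2*x - 9)) + 143/(23*(x + 7)) - 4/(x + 5)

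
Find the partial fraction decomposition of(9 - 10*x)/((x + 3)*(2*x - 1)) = 8/(7*(2*x - 1)) - 39/(7*(x + 3))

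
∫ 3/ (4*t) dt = 3*log(t)/4 + C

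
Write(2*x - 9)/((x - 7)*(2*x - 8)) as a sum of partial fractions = 1/(6*(x - 4)) + 5/(6*(x - 7))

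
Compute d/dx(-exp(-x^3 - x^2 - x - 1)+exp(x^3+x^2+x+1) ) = (3*x^2*exp(2*x^3 + 2*x^2 + 2*x + 2) + 3*x^2 + 2*x*exp(2*x^3 + 2*x^2 + 2*x + 2) + 2*x + exp(2*x^3 + 2*x^2 + 2*x + 2) + 1)*exp(-x^3 - x^2 - x - 1)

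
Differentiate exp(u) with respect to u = exp(u)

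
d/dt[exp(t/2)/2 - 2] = exp(t/2)/4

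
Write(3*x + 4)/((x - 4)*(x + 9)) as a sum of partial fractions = 23/(13*(x + 9)) + 16/(13*(x - 4))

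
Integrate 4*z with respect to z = 2*z^2 + C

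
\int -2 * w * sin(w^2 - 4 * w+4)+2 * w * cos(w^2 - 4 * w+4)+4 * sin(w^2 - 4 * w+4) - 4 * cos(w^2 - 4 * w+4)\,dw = sin((w - 2)^2) + cos((w - 2)^2) + C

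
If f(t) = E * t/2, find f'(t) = E/2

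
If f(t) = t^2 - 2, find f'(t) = 2*t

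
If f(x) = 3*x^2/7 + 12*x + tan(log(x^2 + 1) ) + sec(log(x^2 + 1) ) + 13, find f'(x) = (6*x^3 + 84*x^2 + 14*x*tan(log(x^2 + 1))^2 + 14*x*tan(log(x^2 + 1))*sec(log(x^2 + 1)) + 20*x + 84)/(7*x^2 + 7)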